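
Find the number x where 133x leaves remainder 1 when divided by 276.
193

gcd(133, 276) = 1, so the inverse exists.
Extended Euclidean algorithm on (276, 133):
276 = 2 × 133 + 10  ⟹  10 = (1)·276 + (-2)·133
133 = 13 × 10 + 3  ⟹  3 = (-13)·276 + (27)·133
10 = 3 × 3 + 1  ⟹  1 = (40)·276 + (-83)·133
So (-83)·133 ≡ 1 (mod 276), i.e. 133^(-1) ≡ -83 ≡ 193 (mod 276).
Check: 133 × 193 = 25669 ≡ 1 (mod 276)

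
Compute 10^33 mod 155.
70

Repeated squaring. Binary of 33 = 100001.
10^1 ≡ 10 (mod 155); 10^2 ≡ 100 (mod 155); 10^4 ≡ 80 (mod 155); 10^8 ≡ 45 (mod 155); 10^16 ≡ 10 (mod 155); 10^32 ≡ 100 (mod 155)
10^33 = 10^1 × 10^32 ≡ 70 (mod 155)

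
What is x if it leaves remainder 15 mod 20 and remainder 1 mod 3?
55

Using Chinese Remainder Theorem:
M = 20 × 3 = 60
M1 = 3, M2 = 20
y1 = 3^(-1) mod 20 = 7
y2 = 20^(-1) mod 3 = 2
x = (15×3×7 + 1×20×2) mod 60 = 55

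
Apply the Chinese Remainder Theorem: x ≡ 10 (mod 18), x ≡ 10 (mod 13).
10

Using Chinese Remainder Theorem:
M = 18 × 13 = 234
M1 = 13, M2 = 18
y1 = 13^(-1) mod 18 = 7
y2 = 18^(-1) mod 13 = 8
x = (10×13×7 + 10×18×8) mod 234 = 10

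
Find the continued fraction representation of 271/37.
[7; 3, 12]

Euclidean algorithm steps:
271 = 7 × 37 + 12
37 = 3 × 12 + 1
12 = 12 × 1 + 0
Continued fraction: [7; 3, 12]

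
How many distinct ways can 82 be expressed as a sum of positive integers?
20506255

p(n) counts ways to write n as a sum of positive integers (order ignored).
Euler's pentagonal recurrence: p(k) = p(k-1) + p(k-2) - p(k-5) - p(k-7) + p(k-12) + p(k-15) - ... (offsets j(3j∓1)/2, signs ++--, p(0)=1, p(<0)=0).
DP table for k = 0..81: p(0)=1, p(1)=1, p(2)=2, p(3)=3, p(4)=5, p(5)=7, p(6)=11, p(7)=15, p(8)=22, p(9)=30, p(10)=42, p(11)=56, p(12)=77, p(13)=101, p(14)=135, p(15)=176, p(16)=231, p(17)=297, p(18)=385, p(19)=490, p(20)=627, p(21)=792, p(22)=1002, p(23)=1255, p(24)=1575, p(25)=1958, p(26)=2436, p(27)=3010, p(28)=3718, p(29)=4565, p(30)=5604, p(31)=6842, p(32)=8349, p(33)=10143, p(34)=12310, p(35)=14883, p(36)=17977, p(37)=21637, p(38)=26015, p(39)=31185, p(40)=37338, p(41)=44583, p(42)=53174, p(43)=63261, p(44)=75175, p(45)=89134, p(46)=105558, p(47)=124754, p(48)=147273, p(49)=173525, p(50)=204226, p(51)=239943, p(52)=281589, p(53)=329931, p(54)=386155, p(55)=451276, p(56)=526823, p(57)=614154, p(58)=715220, p(59)=831820, p(60)=966467, p(61)=1121505, p(62)=1300156, p(63)=1505499, p(64)=1741630, p(65)=2012558, p(66)=2323520, p(67)=2679689, p(68)=3087735, p(69)=3554345, p(70)=4087968, p(71)=4697205, p(72)=5392783, p(73)=6185689, p(74)=7089500, p(75)=8118264, p(76)=9289091, p(77)=10619863, p(78)=12132164, p(79)=13848650, p(80)=15796476, p(81)=18004327.
Final step: p(82) = p(81) + p(80) - p(77) - p(75) + p(70) + p(67) - p(60) - p(56) + p(47) + p(42) - p(31) - p(25) + p(12) + p(5)
= 18004327 + 15796476 - 10619863 - 8118264 + 4087968 + 2679689 - 966467 - 526823 + 124754 + 53174 - 6842 - 1958 + 77 + 7
= 20506255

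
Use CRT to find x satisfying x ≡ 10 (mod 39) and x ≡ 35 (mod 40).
595

Using Chinese Remainder Theorem:
M = 39 × 40 = 1560
M1 = 40, M2 = 39
y1 = 40^(-1) mod 39 = 1
y2 = 39^(-1) mod 40 = 39
x = (10×40×1 + 35×39×39) mod 1560 = 595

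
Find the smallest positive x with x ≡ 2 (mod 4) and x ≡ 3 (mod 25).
78

Using Chinese Remainder Theorem:
M = 4 × 25 = 100
M1 = 25, M2 = 4
y1 = 25^(-1) mod 4 = 1
y2 = 4^(-1) mod 25 = 19
x = (2×25×1 + 3×4×19) mod 100 = 78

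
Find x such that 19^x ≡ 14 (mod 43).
32

Baby-step giant-step with step n = ⌈√43⌉ = 7.
Baby steps 19^j mod 43 (j:value) for j=0..6: 0:1, 1:19, 2:17, 3:22, 4:31, 5:30, 6:11.
Giant-step multiplier: 19^(-7) ≡ 19^(42-7) = 19^35 ≡ 7 (mod 43).
Giant steps γ_i = 14·7^i mod 43: γ_0=14, γ_1=12, γ_2=41, γ_3=29, γ_4=31 (in table at j=4).
x = i·n + j = 4·7 + 4 = 32.
Check: 19^32 ≡ 14 (mod 43).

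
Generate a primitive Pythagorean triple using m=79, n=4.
(6225, 632, 6257)

Euclid's formula: a = m² - n², b = 2mn, c = m² + n²
m = 79, n = 4
a = 79² - 4² = 6241 - 16 = 6225
b = 2 × 79 × 4 = 632
c = 79² + 4² = 6241 + 16 = 6257
Verification: 6225² + 632² = 38750625 + 399424 = 39150049 = 6257² ✓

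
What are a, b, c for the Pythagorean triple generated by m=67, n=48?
(2185, 6432, 6793)

Euclid's formula: a = m² - n², b = 2mn, c = m² + n²
m = 67, n = 48
a = 67² - 48² = 4489 - 2304 = 2185
b = 2 × 67 × 48 = 6432
c = 67² + 48² = 4489 + 2304 = 6793
Verification: 2185² + 6432² = 4774225 + 41370624 = 46144849 = 6793² ✓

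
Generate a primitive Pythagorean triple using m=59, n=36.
(2185, 4248, 4777)

Euclid's formula: a = m² - n², b = 2mn, c = m² + n²
m = 59, n = 36
a = 59² - 36² = 3481 - 1296 = 2185
b = 2 × 59 × 36 = 4248
c = 59² + 36² = 3481 + 1296 = 4777
Verification: 2185² + 4248² = 4774225 + 18045504 = 22819729 = 4777² ✓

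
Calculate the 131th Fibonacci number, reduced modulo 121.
56

Matrix identity: Q^n = [[F_(n+1), F_n], [F_n, F_(n-1)]] with Q = [[1,1],[1,0]].
n = 131 = 10000011₂. Square-and-multiply, entries mod 121:
Q^1 = [[1,1],[1,0]]
Q^2 = (Q^1)² = [[2,1],[1,1]]
Q^4 = (Q^2)² = [[5,3],[3,2]]
Q^8 = (Q^4)² = [[34,21],[21,13]]
Q^16 = (Q^8)² = [[24,19],[19,5]]
Q^32 = (Q^16)² = [[90,67],[67,23]]
Q^65 = (Q^32)²·Q = [[74,5],[5,69]]
Q^131 = (Q^65)²·Q = [[45,56],[56,110]]
F_131 mod 121 = Q^131[0][1] = 56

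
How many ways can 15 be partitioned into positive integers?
176

p(n) counts ways to write n as a sum of positive integers (order ignored).
Euler's pentagonal recurrence: p(k) = p(k-1) + p(k-2) - p(k-5) - p(k-7) + p(k-12) + p(k-15) - ... (offsets j(3j∓1)/2, signs ++--, p(0)=1, p(<0)=0).
DP table for k = 0..14: p(0)=1, p(1)=1, p(2)=2, p(3)=3, p(4)=5, p(5)=7, p(6)=11, p(7)=15, p(8)=22, p(9)=30, p(10)=42, p(11)=56, p(12)=77, p(13)=101, p(14)=135.
Final step: p(15) = p(14) + p(13) - p(10) - p(8) + p(3) + p(0)
= 135 + 101 - 42 - 22 + 3 + 1
= 176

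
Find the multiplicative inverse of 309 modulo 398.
237

gcd(309, 398) = 1, so the inverse exists.
Extended Euclidean algorithm on (398, 309):
398 = 1 × 309 + 89  ⟹  89 = (1)·398 + (-1)·309
309 = 3 × 89 + 42  ⟹  42 = (-3)·398 + (4)·309
89 = 2 × 42 + 5  ⟹  5 = (7)·398 + (-9)·309
42 = 8 × 5 + 2  ⟹  2 = (-59)·398 + (76)·309
5 = 2 × 2 + 1  ⟹  1 = (125)·398 + (-161)·309
So (-161)·309 ≡ 1 (mod 398), i.e. 309^(-1) ≡ -161 ≡ 237 (mod 398).
Check: 309 × 237 = 73233 ≡ 1 (mod 398)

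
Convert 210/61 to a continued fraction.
[3; 2, 3, 1, 6]

Euclidean algorithm steps:
210 = 3 × 61 + 27
61 = 2 × 27 + 7
27 = 3 × 7 + 6
7 = 1 × 6 + 1
6 = 6 × 1 + 0
Continued fraction: [3; 2, 3, 1, 6]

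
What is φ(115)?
88

115 = 5 × 23
φ(n) = n × ∏(1 - 1/p) for each prime p dividing n
φ(115) = 115 × (1 - 1/5) × (1 - 1/23) = 88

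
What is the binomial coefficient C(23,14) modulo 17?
0

Using Lucas' theorem:
Write n=23 and k=14 in base 17:
n in base 17: [1, 6]
k in base 17: [0, 14]
C(23,14) mod 17 = ∏ C(n_i, k_i) mod 17
Digit binomials (mod 17): C(1,0) = 1; C(6,14) = 0 (k_i > n_i)
Product: 1 × 0 = 0 ≡ 0 (mod 17)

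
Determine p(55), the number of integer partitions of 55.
451276

p(n) counts ways to write n as a sum of positive integers (order ignored).
Euler's pentagonal recurrence: p(k) = p(k-1) + p(k-2) - p(k-5) - p(k-7) + p(k-12) + p(k-15) - ... (offsets j(3j∓1)/2, signs ++--, p(0)=1, p(<0)=0).
DP table for k = 0..54: p(0)=1, p(1)=1, p(2)=2, p(3)=3, p(4)=5, p(5)=7, p(6)=11, p(7)=15, p(8)=22, p(9)=30, p(10)=42, p(11)=56, p(12)=77, p(13)=101, p(14)=135, p(15)=176, p(16)=231, p(17)=297, p(18)=385, p(19)=490, p(20)=627, p(21)=792, p(22)=1002, p(23)=1255, p(24)=1575, p(25)=1958, p(26)=2436, p(27)=3010, p(28)=3718, p(29)=4565, p(30)=5604, p(31)=6842, p(32)=8349, p(33)=10143, p(34)=12310, p(35)=14883, p(36)=17977, p(37)=21637, p(38)=26015, p(39)=31185, p(40)=37338, p(41)=44583, p(42)=53174, p(43)=63261, p(44)=75175, p(45)=89134, p(46)=105558, p(47)=124754, p(48)=147273, p(49)=173525, p(50)=204226, p(51)=239943, p(52)=281589, p(53)=329931, p(54)=386155.
Final step: p(55) = p(54) + p(53) - p(50) - p(48) + p(43) + p(40) - p(33) - p(29) + p(20) + p(15) - p(4)
= 386155 + 329931 - 204226 - 147273 + 63261 + 37338 - 10143 - 4565 + 627 + 176 - 5
= 451276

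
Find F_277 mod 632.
265

Matrix identity: Q^n = [[F_(n+1), F_n], [F_n, F_(n-1)]] with Q = [[1,1],[1,0]].
n = 277 = 100010101₂. Square-and-multiply, entries mod 632:
Q^1 = [[1,1],[1,0]]
Q^2 = (Q^1)² = [[2,1],[1,1]]
Q^4 = (Q^2)² = [[5,3],[3,2]]
Q^8 = (Q^4)² = [[34,21],[21,13]]
Q^17 = (Q^8)²·Q = [[56,333],[333,355]]
Q^34 = (Q^17)² = [[265,351],[351,546]]
Q^69 = (Q^34)²·Q = [[295,34],[34,261]]
Q^138 = (Q^69)² = [[333,576],[576,389]]
Q^277 = (Q^138)²·Q = [[281,265],[265,16]]
F_277 mod 632 = Q^277[0][1] = 265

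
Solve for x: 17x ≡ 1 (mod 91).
75

gcd(17, 91) = 1, so the inverse exists.
Extended Euclidean algorithm on (91, 17):
91 = 5 × 17 + 6  ⟹  6 = (1)·91 + (-5)·17
17 = 2 × 6 + 5  ⟹  5 = (-2)·91 + (11)·17
6 = 1 × 5 + 1  ⟹  1 = (3)·91 + (-16)·17
So (-16)·17 ≡ 1 (mod 91), i.e. 17^(-1) ≡ -16 ≡ 75 (mod 91).
Check: 17 × 75 = 1275 ≡ 1 (mod 91)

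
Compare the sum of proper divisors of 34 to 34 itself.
deficient

Proper divisors of 34: sum = 1 + 2 + 17 = 20
Since 20 < 34, 34 is deficient.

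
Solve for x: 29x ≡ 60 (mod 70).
x ≡ 60 (mod 70)

gcd(29, 70) = 1, which divides 60, so solutions exist.
Find 29^(-1) mod 70 by the extended Euclidean algorithm:
70 = 2 × 29 + 12  ⟹  12 = (1)·70 + (-2)·29
29 = 2 × 12 + 5  ⟹  5 = (-2)·70 + (5)·29
12 = 2 × 5 + 2  ⟹  2 = (5)·70 + (-12)·29
5 = 2 × 2 + 1  ⟹  1 = (-12)·70 + (29)·29
So (29)·29 ≡ 1 (mod 70), i.e. 29^(-1) ≡ 29 (mod 70).
x ≡ 29 × 60 = 1740 ≡ 60 (mod 70).
Check: 29 × 60 = 1740 ≡ 60 (mod 70).
Unique solution: x ≡ 60 (mod 70)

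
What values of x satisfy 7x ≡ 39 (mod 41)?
x ≡ 29 (mod 41)

gcd(7, 41) = 1, which divides 39, so solutions exist.
Find 7^(-1) mod 41 by the extended Euclidean algorithm:
41 = 5 × 7 + 6  ⟹  6 = (1)·41 + (-5)·7
7 = 1 × 6 + 1  ⟹  1 = (-1)·41 + (6)·7
So (6)·7 ≡ 1 (mod 41), i.e. 7^(-1) ≡ 6 (mod 41).
x ≡ 6 × 39 = 234 ≡ 29 (mod 41).
Check: 7 × 29 = 203 ≡ 39 (mod 41).
Unique solution: x ≡ 29 (mod 41)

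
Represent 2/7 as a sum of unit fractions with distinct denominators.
1/4 + 1/28

Greedy algorithm:
2/7: ceiling(7/2) = 4, use 1/4
1/28: ceiling(28/1) = 28, use 1/28
Result: 2/7 = 1/4 + 1/28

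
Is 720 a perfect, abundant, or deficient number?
abundant

Proper divisors of 720: sum = 1 + 2 + 3 + 4 + 5 + 6 + 8 + 9 + ... + 144 + 180 + 240 + 360 (29 divisors) = 1698
Since 1698 > 720, 720 is abundant.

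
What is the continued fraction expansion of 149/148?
[1; 148]

Euclidean algorithm steps:
149 = 1 × 148 + 1
148 = 148 × 1 + 0
Continued fraction: [1; 148]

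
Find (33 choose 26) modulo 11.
0

Using Lucas' theorem:
Write n=33 and k=26 in base 11:
n in base 11: [3, 0]
k in base 11: [2, 4]
C(33,26) mod 11 = ∏ C(n_i, k_i) mod 11
Digit binomials (mod 11): C(3,2) = 3; C(0,4) = 0 (k_i > n_i)
Product: 3 × 0 = 0 ≡ 0 (mod 11)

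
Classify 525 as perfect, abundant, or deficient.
deficient

Proper divisors of 525: sum = 1 + 3 + 5 + 7 + 15 + 21 + 25 + 35 + 75 + 105 + 175 = 467
Since 467 < 525, 525 is deficient.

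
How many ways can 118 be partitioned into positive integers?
1482074143

p(n) counts ways to write n as a sum of positive integers (order ignored).
Euler's pentagonal recurrence: p(k) = p(k-1) + p(k-2) - p(k-5) - p(k-7) + p(k-12) + p(k-15) - ... (offsets j(3j∓1)/2, signs ++--, p(0)=1, p(<0)=0).
DP table for k = 0..117: p(0)=1, p(1)=1, p(2)=2, p(3)=3, p(4)=5, p(5)=7, p(6)=11, p(7)=15, p(8)=22, p(9)=30, p(10)=42, p(11)=56, p(12)=77, p(13)=101, p(14)=135, p(15)=176, p(16)=231, p(17)=297, p(18)=385, p(19)=490, p(20)=627, p(21)=792, p(22)=1002, p(23)=1255, p(24)=1575, p(25)=1958, p(26)=2436, p(27)=3010, p(28)=3718, p(29)=4565, p(30)=5604, p(31)=6842, p(32)=8349, p(33)=10143, p(34)=12310, p(35)=14883, p(36)=17977, p(37)=21637, p(38)=26015, p(39)=31185, p(40)=37338, p(41)=44583, p(42)=53174, p(43)=63261, p(44)=75175, p(45)=89134, p(46)=105558, p(47)=124754, p(48)=147273, p(49)=173525, p(50)=204226, p(51)=239943, p(52)=281589, p(53)=329931, p(54)=386155, p(55)=451276, p(56)=526823, p(57)=614154, p(58)=715220, p(59)=831820, p(60)=966467, p(61)=1121505, p(62)=1300156, p(63)=1505499, p(64)=1741630, p(65)=2012558, p(66)=2323520, p(67)=2679689, p(68)=3087735, p(69)=3554345, p(70)=4087968, p(71)=4697205, p(72)=5392783, p(73)=6185689, p(74)=7089500, p(75)=8118264, p(76)=9289091, p(77)=10619863, p(78)=12132164, p(79)=13848650, p(80)=15796476, p(81)=18004327, p(82)=20506255, p(83)=23338469, p(84)=26543660, p(85)=30167357, p(86)=34262962, p(87)=38887673, p(88)=44108109, p(89)=49995925, p(90)=56634173, p(91)=64112359, p(92)=72533807, p(93)=82010177, p(94)=92669720, p(95)=104651419, p(96)=118114304, p(97)=133230930, p(98)=150198136, p(99)=169229875, p(100)=190569292, p(101)=214481126, p(102)=241265379, p(103)=271248950, p(104)=304801365, p(105)=342325709, p(106)=384276336, p(107)=431149389, p(108)=483502844, p(109)=541946240, p(110)=607163746, p(111)=679903203, p(112)=761002156, p(113)=851376628, p(114)=952050665, p(115)=1064144451, p(116)=1188908248, p(117)=1327710076.
Final step: p(118) = p(117) + p(116) - p(113) - p(111) + p(106) + p(103) - p(96) - p(92) + p(83) + p(78) - p(67) - p(61) + p(48) + p(41) - p(26) - p(18) + p(1)
= 1327710076 + 1188908248 - 851376628 - 679903203 + 384276336 + 271248950 - 118114304 - 72533807 + 23338469 + 12132164 - 2679689 - 1121505 + 147273 + 44583 - 2436 - 385 + 1
= 1482074143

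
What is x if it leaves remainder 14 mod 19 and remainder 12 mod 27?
147

Using Chinese Remainder Theorem:
M = 19 × 27 = 513
M1 = 27, M2 = 19
y1 = 27^(-1) mod 19 = 12
y2 = 19^(-1) mod 27 = 10
x = (14×27×12 + 12×19×10) mod 513 = 147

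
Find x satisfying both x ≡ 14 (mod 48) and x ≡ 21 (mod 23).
734

Using Chinese Remainder Theorem:
M = 48 × 23 = 1104
M1 = 23, M2 = 48
y1 = 23^(-1) mod 48 = 23
y2 = 48^(-1) mod 23 = 12
x = (14×23×23 + 21×48×12) mod 1104 = 734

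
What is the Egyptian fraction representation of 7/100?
1/15 + 1/300

Greedy algorithm:
7/100: ceiling(100/7) = 15, use 1/15
1/300: ceiling(300/1) = 300, use 1/300
Result: 7/100 = 1/15 + 1/300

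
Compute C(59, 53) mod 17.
11

Using Lucas' theorem:
Write n=59 and k=53 in base 17:
n in base 17: [3, 8]
k in base 17: [3, 2]
C(59,53) mod 17 = ∏ C(n_i, k_i) mod 17
Digit binomials (mod 17): C(3,3) = 1; C(8,2) = 28 ≡ 11
Product: 1 × 11 = 11 ≡ 11 (mod 17)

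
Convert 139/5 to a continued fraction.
[27; 1, 4]

Euclidean algorithm steps:
139 = 27 × 5 + 4
5 = 1 × 4 + 1
4 = 4 × 1 + 0
Continued fraction: [27; 1, 4]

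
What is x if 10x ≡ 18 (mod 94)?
x ≡ 30 (mod 47)

gcd(10, 94) = 2, which divides 18, so solutions exist.
Divide through by 2: 5x ≡ 9 (mod 47).
Find 5^(-1) mod 47 by the extended Euclidean algorithm:
47 = 9 × 5 + 2  ⟹  2 = (1)·47 + (-9)·5
5 = 2 × 2 + 1  ⟹  1 = (-2)·47 + (19)·5
So (19)·5 ≡ 1 (mod 47), i.e. 5^(-1) ≡ 19 (mod 47).
x ≡ 19 × 9 = 171 ≡ 30 (mod 47).
Check: 10 × 30 = 300 ≡ 18 (mod 94).
x ≡ 30 (mod 47), giving 2 solutions mod 94.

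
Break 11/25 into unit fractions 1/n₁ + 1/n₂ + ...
1/3 + 1/10 + 1/150

Greedy algorithm:
11/25: ceiling(25/11) = 3, use 1/3
8/75: ceiling(75/8) = 10, use 1/10
1/150: ceiling(150/1) = 150, use 1/150
Result: 11/25 = 1/3 + 1/10 + 1/150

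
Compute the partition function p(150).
40853235313

p(n) counts ways to write n as a sum of positive integers (order ignored).
Euler's pentagonal recurrence: p(k) = p(k-1) + p(k-2) - p(k-5) - p(k-7) + p(k-12) + p(k-15) - ... (offsets j(3j∓1)/2, signs ++--, p(0)=1, p(<0)=0).
DP table for k = 0..149: p(0)=1, p(1)=1, p(2)=2, p(3)=3, p(4)=5, p(5)=7, p(6)=11, p(7)=15, p(8)=22, p(9)=30, p(10)=42, p(11)=56, p(12)=77, p(13)=101, p(14)=135, p(15)=176, p(16)=231, p(17)=297, p(18)=385, p(19)=490, p(20)=627, p(21)=792, p(22)=1002, p(23)=1255, p(24)=1575, p(25)=1958, p(26)=2436, p(27)=3010, p(28)=3718, p(29)=4565, p(30)=5604, p(31)=6842, p(32)=8349, p(33)=10143, p(34)=12310, p(35)=14883, p(36)=17977, p(37)=21637, p(38)=26015, p(39)=31185, p(40)=37338, p(41)=44583, p(42)=53174, p(43)=63261, p(44)=75175, p(45)=89134, p(46)=105558, p(47)=124754, p(48)=147273, p(49)=173525, p(50)=204226, p(51)=239943, p(52)=281589, p(53)=329931, p(54)=386155, p(55)=451276, p(56)=526823, p(57)=614154, p(58)=715220, p(59)=831820, p(60)=966467, p(61)=1121505, p(62)=1300156, p(63)=1505499, p(64)=1741630, p(65)=2012558, p(66)=2323520, p(67)=2679689, p(68)=3087735, p(69)=3554345, p(70)=4087968, p(71)=4697205, p(72)=5392783, p(73)=6185689, p(74)=7089500, p(75)=8118264, p(76)=9289091, p(77)=10619863, p(78)=12132164, p(79)=13848650, p(80)=15796476, p(81)=18004327, p(82)=20506255, p(83)=23338469, p(84)=26543660, p(85)=30167357, p(86)=34262962, p(87)=38887673, p(88)=44108109, p(89)=49995925, p(90)=56634173, p(91)=64112359, p(92)=72533807, p(93)=82010177, p(94)=92669720, p(95)=104651419, p(96)=118114304, p(97)=133230930, p(98)=150198136, p(99)=169229875, p(100)=190569292, p(101)=214481126, p(102)=241265379, p(103)=271248950, p(104)=304801365, p(105)=342325709, p(106)=384276336, p(107)=431149389, p(108)=483502844, p(109)=541946240, p(110)=607163746, p(111)=679903203, p(112)=761002156, p(113)=851376628, p(114)=952050665, p(115)=1064144451, p(116)=1188908248, p(117)=1327710076, p(118)=1482074143, p(119)=1653668665, p(120)=1844349560, p(121)=2056148051, p(122)=2291320912, p(123)=2552338241, p(124)=2841940500, p(125)=3163127352, p(126)=3519222692, p(127)=3913864295, p(128)=4351078600, p(129)=4835271870, p(130)=5371315400, p(131)=5964539504, p(132)=6620830889, p(133)=7346629512, p(134)=8149040695, p(135)=9035836076, p(136)=10015581680, p(137)=11097645016, p(138)=12292341831, p(139)=13610949895, p(140)=15065878135, p(141)=16670689208, p(142)=18440293320, p(143)=20390982757, p(144)=22540654445, p(145)=24908858009, p(146)=27517052599, p(147)=30388671978, p(148)=33549419497, p(149)=37027355200.
Final step: p(150) = p(149) + p(148) - p(145) - p(143) + p(138) + p(135) - p(128) - p(124) + p(115) + p(110) - p(99) - p(93) + p(80) + p(73) - p(58) - p(50) + p(33) + p(24) - p(5)
= 37027355200 + 33549419497 - 24908858009 - 20390982757 + 12292341831 + 9035836076 - 4351078600 - 2841940500 + 1064144451 + 607163746 - 169229875 - 82010177 + 15796476 + 6185689 - 715220 - 204226 + 10143 + 1575 - 7
= 40853235313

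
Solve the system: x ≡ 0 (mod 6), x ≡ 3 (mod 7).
24

Using Chinese Remainder Theorem:
M = 6 × 7 = 42
M1 = 7, M2 = 6
y1 = 7^(-1) mod 6 = 1
y2 = 6^(-1) mod 7 = 6
x = (0×7×1 + 3×6×6) mod 42 = 24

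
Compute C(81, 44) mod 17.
16

Using Lucas' theorem:
Write n=81 and k=44 in base 17:
n in base 17: [4, 13]
k in base 17: [2, 10]
C(81,44) mod 17 = ∏ C(n_i, k_i) mod 17
Digit binomials (mod 17): C(4,2) = 6; C(13,10) = 286 ≡ 14
Product: 6 × 14 = 84 ≡ 16 (mod 17)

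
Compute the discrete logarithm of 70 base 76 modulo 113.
101

Baby-step giant-step with step n = ⌈√113⌉ = 11.
Baby steps 76^j mod 113 (j:value) for j=0..10: 0:1, 1:76, 2:13, 3:84, 4:56, 5:75, 6:50, 7:71, 8:85, 9:19, 10:88.
Giant-step multiplier: 76^(-11) ≡ 76^(112-11) = 76^101 ≡ 70 (mod 113).
Giant steps γ_i = 70·70^i mod 113: γ_0=70, γ_1=41, γ_2=45, γ_3=99, γ_4=37, γ_5=104, γ_6=48, γ_7=83, γ_8=47, γ_9=13 (in table at j=2).
x = i·n + j = 9·11 + 2 = 101.
Check: 76^101 ≡ 70 (mod 113).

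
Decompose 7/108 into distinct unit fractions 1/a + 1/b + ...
1/16 + 1/432

Greedy algorithm:
7/108: ceiling(108/7) = 16, use 1/16
1/432: ceiling(432/1) = 432, use 1/432
Result: 7/108 = 1/16 + 1/432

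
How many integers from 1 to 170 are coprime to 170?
64

170 = 2 × 5 × 17
φ(n) = n × ∏(1 - 1/p) for each prime p dividing n
φ(170) = 170 × (1 - 1/2) × (1 - 1/5) × (1 - 1/17) = 64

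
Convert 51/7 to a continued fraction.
[7; 3, 2]

Euclidean algorithm steps:
51 = 7 × 7 + 2
7 = 3 × 2 + 1
2 = 2 × 1 + 0
Continued fraction: [7; 3, 2]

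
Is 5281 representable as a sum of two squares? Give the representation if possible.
41² + 60² (a=41, b=60)

Factorization: 5281 = 5281
By Fermat: n is sum of two squares iff every prime p ≡ 3 (mod 4) appears to even power.
All primes ≡ 3 (mod 4) appear to even power.
Search a = 0, 1, 2, … for 5281 - a² a perfect square: first hit at a = 41: 5281 - 1681 = 3600 = 60².
5281 = 41² + 60² = 1681 + 3600 ✓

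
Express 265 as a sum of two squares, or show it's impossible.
3² + 16² (a=3, b=16)

Factorization: 265 = 5 × 53
By Fermat: n is sum of two squares iff every prime p ≡ 3 (mod 4) appears to even power.
All primes ≡ 3 (mod 4) appear to even power.
Search a = 0, 1, 2, … for 265 - a² a perfect square: first hit at a = 3: 265 - 9 = 256 = 16².
265 = 3² + 16² = 9 + 256 ✓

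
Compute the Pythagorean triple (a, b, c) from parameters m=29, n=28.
(57, 1624, 1625)

Euclid's formula: a = m² - n², b = 2mn, c = m² + n²
m = 29, n = 28
a = 29² - 28² = 841 - 784 = 57
b = 2 × 29 × 28 = 1624
c = 29² + 28² = 841 + 784 = 1625
Verification: 57² + 1624² = 3249 + 2637376 = 2640625 = 1625² ✓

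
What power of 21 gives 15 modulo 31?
9

Baby-step giant-step with step n = ⌈√31⌉ = 6.
Baby steps 21^j mod 31 (j:value) for j=0..5: 0:1, 1:21, 2:7, 3:23, 4:18, 5:6.
Giant-step multiplier: 21^(-6) ≡ 21^(30-6) = 21^24 ≡ 16 (mod 31).
Giant steps γ_i = 15·16^i mod 31: γ_0=15, γ_1=23 (in table at j=3).
x = i·n + j = 1·6 + 3 = 9.
Check: 21^9 ≡ 15 (mod 31).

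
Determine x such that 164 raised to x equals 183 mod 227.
171

Baby-step giant-step with step n = ⌈√227⌉ = 16.
Baby steps 164^j mod 227 (j:value) for j=0..15: 0:1, 1:164, 2:110, 3:107, 4:69, 5:193, 6:99, 7:119, 8:221, 9:151, 10:21, 11:39, 12:40, 13:204, 14:87, 15:194.
Giant-step multiplier: 164^(-16) ≡ 164^(226-16) = 164^210 ≡ 82 (mod 227).
Giant steps γ_i = 183·82^i mod 227: γ_0=183, γ_1=24, γ_2=152, γ_3=206, γ_4=94, γ_5=217, γ_6=88, γ_7=179, γ_8=150, γ_9=42, γ_10=39 (in table at j=11).
x = i·n + j = 10·16 + 11 = 171.
Check: 164^171 ≡ 183 (mod 227).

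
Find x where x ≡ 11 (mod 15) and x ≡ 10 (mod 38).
86

Using Chinese Remainder Theorem:
M = 15 × 38 = 570
M1 = 38, M2 = 15
y1 = 38^(-1) mod 15 = 2
y2 = 15^(-1) mod 38 = 33
x = (11×38×2 + 10×15×33) mod 570 = 86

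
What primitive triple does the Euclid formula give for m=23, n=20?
(129, 920, 929)

Euclid's formula: a = m² - n², b = 2mn, c = m² + n²
m = 23, n = 20
a = 23² - 20² = 529 - 400 = 129
b = 2 × 23 × 20 = 920
c = 23² + 20² = 529 + 400 = 929
Verification: 129² + 920² = 16641 + 846400 = 863041 = 929² ✓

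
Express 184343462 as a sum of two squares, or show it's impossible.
Not possible

Factorization: 184343462 = 2 × 41 × 131^3
By Fermat: n is sum of two squares iff every prime p ≡ 3 (mod 4) appears to even power.
Prime(s) ≡ 3 (mod 4) with odd exponent: [(131, 3)]
Therefore 184343462 cannot be expressed as a² + b².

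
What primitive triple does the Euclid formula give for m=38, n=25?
(819, 1900, 2069)

Euclid's formula: a = m² - n², b = 2mn, c = m² + n²
m = 38, n = 25
a = 38² - 25² = 1444 - 625 = 819
b = 2 × 38 × 25 = 1900
c = 38² + 25² = 1444 + 625 = 2069
Verification: 819² + 1900² = 670761 + 3610000 = 4280761 = 2069² ✓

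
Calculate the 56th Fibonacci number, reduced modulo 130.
117

Matrix identity: Q^n = [[F_(n+1), F_n], [F_n, F_(n-1)]] with Q = [[1,1],[1,0]].
n = 56 = 111000₂. Square-and-multiply, entries mod 130:
Q^1 = [[1,1],[1,0]]
Q^3 = (Q^1)²·Q = [[3,2],[2,1]]
Q^7 = (Q^3)²·Q = [[21,13],[13,8]]
Q^14 = (Q^7)² = [[90,117],[117,103]]
Q^28 = (Q^14)² = [[79,91],[91,118]]
Q^56 = (Q^28)² = [[92,117],[117,105]]
F_56 mod 130 = Q^56[0][1] = 117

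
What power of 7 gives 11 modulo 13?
5

Baby-step giant-step with step n = ⌈√13⌉ = 4.
Baby steps 7^j mod 13 (j:value) for j=0..3: 0:1, 1:7, 2:10, 3:5.
Giant-step multiplier: 7^(-4) ≡ 7^(12-4) = 7^8 ≡ 3 (mod 13).
Giant steps γ_i = 11·3^i mod 13: γ_0=11, γ_1=7 (in table at j=1).
x = i·n + j = 1·4 + 1 = 5.
Check: 7^5 ≡ 11 (mod 13).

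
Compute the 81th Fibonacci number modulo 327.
109

Matrix identity: Q^n = [[F_(n+1), F_n], [F_n, F_(n-1)]] with Q = [[1,1],[1,0]].
n = 81 = 1010001₂. Square-and-multiply, entries mod 327:
Q^1 = [[1,1],[1,0]]
Q^2 = (Q^1)² = [[2,1],[1,1]]
Q^5 = (Q^2)²·Q = [[8,5],[5,3]]
Q^10 = (Q^5)² = [[89,55],[55,34]]
Q^20 = (Q^10)² = [[155,225],[225,257]]
Q^40 = (Q^20)² = [[94,159],[159,262]]
Q^81 = (Q^40)²·Q = [[142,109],[109,33]]
F_81 mod 327 = Q^81[0][1] = 109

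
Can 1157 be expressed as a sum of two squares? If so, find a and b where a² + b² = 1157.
1² + 34² (a=1, b=34)

Factorization: 1157 = 13 × 89
By Fermat: n is sum of two squares iff every prime p ≡ 3 (mod 4) appears to even power.
All primes ≡ 3 (mod 4) appear to even power.
Search a = 0, 1, 2, … for 1157 - a² a perfect square: first hit at a = 1: 1157 - 1 = 1156 = 34².
1157 = 1² + 34² = 1 + 1156 ✓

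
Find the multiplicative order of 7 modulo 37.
9

37 is prime, so ord(7) divides φ(37) = 36.
Divisors of 36: 1, 2, 3, 4, 6, 9, 12, 18, 36.
Repeated squaring: 7^1 ≡ 7, 7^2 ≡ 12, 7^4 ≡ 33, 7^8 ≡ 16, 7^16 ≡ 34, 7^32 ≡ 9 (mod 37).
Test 7^d mod 37 for each divisor d in increasing order:
7^1 ≡ 7
7^2 ≡ 12
7^3 = 7^2·7^1 ≡ 10
7^4 ≡ 33
7^6 = 7^4·7^2 ≡ 26
7^9 = 7^8·7^1 ≡ 1  ← first divisor giving 1
The order is 9.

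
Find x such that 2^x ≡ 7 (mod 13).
11

Baby-step giant-step with step n = ⌈√13⌉ = 4.
Baby steps 2^j mod 13 (j:value) for j=0..3: 0:1, 1:2, 2:4, 3:8.
Giant-step multiplier: 2^(-4) ≡ 2^(12-4) = 2^8 ≡ 9 (mod 13).
Giant steps γ_i = 7·9^i mod 13: γ_0=7, γ_1=11, γ_2=8 (in table at j=3).
x = i·n + j = 2·4 + 3 = 11.
Check: 2^11 ≡ 7 (mod 13).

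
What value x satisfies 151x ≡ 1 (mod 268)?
71

gcd(151, 268) = 1, so the inverse exists.
Extended Euclidean algorithm on (268, 151):
268 = 1 × 151 + 117  ⟹  117 = (1)·268 + (-1)·151
151 = 1 × 117 + 34  ⟹  34 = (-1)·268 + (2)·151
117 = 3 × 34 + 15  ⟹  15 = (4)·268 + (-7)·151
34 = 2 × 15 + 4  ⟹  4 = (-9)·268 + (16)·151
15 = 3 × 4 + 3  ⟹  3 = (31)·268 + (-55)·151
4 = 1 × 3 + 1  ⟹  1 = (-40)·268 + (71)·151
So (71)·151 ≡ 1 (mod 268), i.e. 151^(-1) ≡ 71 (mod 268).
Check: 151 × 71 = 10721 ≡ 1 (mod 268)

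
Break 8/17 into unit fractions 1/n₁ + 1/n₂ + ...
1/3 + 1/8 + 1/82 + 1/16728

Greedy algorithm:
8/17: ceiling(17/8) = 3, use 1/3
7/51: ceiling(51/7) = 8, use 1/8
5/408: ceiling(408/5) = 82, use 1/82
1/16728: ceiling(16728/1) = 16728, use 1/16728
Result: 8/17 = 1/3 + 1/8 + 1/82 + 1/16728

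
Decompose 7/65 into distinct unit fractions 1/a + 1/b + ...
1/10 + 1/130

Greedy algorithm:
7/65: ceiling(65/7) = 10, use 1/10
1/130: ceiling(130/1) = 130, use 1/130
Result: 7/65 = 1/10 + 1/130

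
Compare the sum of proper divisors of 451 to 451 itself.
deficient

Proper divisors of 451: sum = 1 + 11 + 41 = 53
Since 53 < 451, 451 is deficient.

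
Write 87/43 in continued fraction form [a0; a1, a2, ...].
[2; 43]

Euclidean algorithm steps:
87 = 2 × 43 + 1
43 = 43 × 1 + 0
Continued fraction: [2; 43]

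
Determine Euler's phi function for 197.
196

197 = 197
φ(n) = n × ∏(1 - 1/p) for each prime p dividing n
φ(197) = 197 × (1 - 1/197) = 196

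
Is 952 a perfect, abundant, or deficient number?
abundant

Proper divisors of 952: sum = 1 + 2 + 4 + 7 + 8 + 14 + 17 + 28 + 34 + 56 + 68 + 119 + 136 + 238 + 476 = 1208
Since 1208 > 952, 952 is abundant.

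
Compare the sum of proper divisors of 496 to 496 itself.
perfect

Proper divisors of 496: sum = 1 + 2 + 4 + 8 + 16 + 31 + 62 + 124 + 248 = 496
Since 496 = 496, 496 is perfect.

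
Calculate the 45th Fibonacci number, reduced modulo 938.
86

Matrix identity: Q^n = [[F_(n+1), F_n], [F_n, F_(n-1)]] with Q = [[1,1],[1,0]].
n = 45 = 101101₂. Square-and-multiply, entries mod 938:
Q^1 = [[1,1],[1,0]]
Q^2 = (Q^1)² = [[2,1],[1,1]]
Q^5 = (Q^2)²·Q = [[8,5],[5,3]]
Q^11 = (Q^5)²·Q = [[144,89],[89,55]]
Q^22 = (Q^11)² = [[517,827],[827,628]]
Q^45 = (Q^22)²·Q = [[559,86],[86,473]]
F_45 mod 938 = Q^45[0][1] = 86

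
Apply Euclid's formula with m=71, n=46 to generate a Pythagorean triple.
(2925, 6532, 7157)

Euclid's formula: a = m² - n², b = 2mn, c = m² + n²
m = 71, n = 46
a = 71² - 46² = 5041 - 2116 = 2925
b = 2 × 71 × 46 = 6532
c = 71² + 46² = 5041 + 2116 = 7157
Verification: 2925² + 6532² = 8555625 + 42667024 = 51222649 = 7157² ✓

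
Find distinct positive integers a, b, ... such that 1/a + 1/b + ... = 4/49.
1/13 + 1/213 + 1/67841 + 1/9204734721

Greedy algorithm:
4/49: ceiling(49/4) = 13, use 1/13
3/637: ceiling(637/3) = 213, use 1/213
2/135681: ceiling(135681/2) = 67841, use 1/67841
1/9204734721: ceiling(9204734721/1) = 9204734721, use 1/9204734721
Result: 4/49 = 1/13 + 1/213 + 1/67841 + 1/9204734721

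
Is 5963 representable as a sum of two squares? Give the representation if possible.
Not possible

Factorization: 5963 = 67 × 89
By Fermat: n is sum of two squares iff every prime p ≡ 3 (mod 4) appears to even power.
Prime(s) ≡ 3 (mod 4) with odd exponent: [(67, 1)]
Therefore 5963 cannot be expressed as a² + b².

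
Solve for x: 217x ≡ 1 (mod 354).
31

gcd(217, 354) = 1, so the inverse exists.
Extended Euclidean algorithm on (354, 217):
354 = 1 × 217 + 137  ⟹  137 = (1)·354 + (-1)·217
217 = 1 × 137 + 80  ⟹  80 = (-1)·354 + (2)·217
137 = 1 × 80 + 57  ⟹  57 = (2)·354 + (-3)·217
80 = 1 × 57 + 23  ⟹  23 = (-3)·354 + (5)·217
57 = 2 × 23 + 11  ⟹  11 = (8)·354 + (-13)·217
23 = 2 × 11 + 1  ⟹  1 = (-19)·354 + (31)·217
So (31)·217 ≡ 1 (mod 354), i.e. 217^(-1) ≡ 31 (mod 354).
Check: 217 × 31 = 6727 ≡ 1 (mod 354)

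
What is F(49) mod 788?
49

Matrix identity: Q^n = [[F_(n+1), F_n], [F_n, F_(n-1)]] with Q = [[1,1],[1,0]].
n = 49 = 110001₂. Square-and-multiply, entries mod 788:
Q^1 = [[1,1],[1,0]]
Q^3 = (Q^1)²·Q = [[3,2],[2,1]]
Q^6 = (Q^3)² = [[13,8],[8,5]]
Q^12 = (Q^6)² = [[233,144],[144,89]]
Q^24 = (Q^12)² = [[165,664],[664,289]]
Q^49 = (Q^24)²·Q = [[489,49],[49,440]]
F_49 mod 788 = Q^49[0][1] = 49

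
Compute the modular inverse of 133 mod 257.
143

gcd(133, 257) = 1, so the inverse exists.
Extended Euclidean algorithm on (257, 133):
257 = 1 × 133 + 124  ⟹  124 = (1)·257 + (-1)·133
133 = 1 × 124 + 9  ⟹  9 = (-1)·257 + (2)·133
124 = 13 × 9 + 7  ⟹  7 = (14)·257 + (-27)·133
9 = 1 × 7 + 2  ⟹  2 = (-15)·257 + (29)·133
7 = 3 × 2 + 1  ⟹  1 = (59)·257 + (-114)·133
So (-114)·133 ≡ 1 (mod 257), i.e. 133^(-1) ≡ -114 ≡ 143 (mod 257).
Check: 133 × 143 = 19019 ≡ 1 (mod 257)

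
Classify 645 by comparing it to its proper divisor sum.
deficient

Proper divisors of 645: sum = 1 + 3 + 5 + 15 + 43 + 129 + 215 = 411
Since 411 < 645, 645 is deficient.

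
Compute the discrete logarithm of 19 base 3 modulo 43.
19

Baby-step giant-step with step n = ⌈√43⌉ = 7.
Baby steps 3^j mod 43 (j:value) for j=0..6: 0:1, 1:3, 2:9, 3:27, 4:38, 5:28, 6:41.
Giant-step multiplier: 3^(-7) ≡ 3^(42-7) = 3^35 ≡ 7 (mod 43).
Giant steps γ_i = 19·7^i mod 43: γ_0=19, γ_1=4, γ_2=28 (in table at j=5).
x = i·n + j = 2·7 + 5 = 19.
Check: 3^19 ≡ 19 (mod 43).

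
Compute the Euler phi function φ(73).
72

73 = 73
φ(n) = n × ∏(1 - 1/p) for each prime p dividing n
φ(73) = 73 × (1 - 1/73) = 72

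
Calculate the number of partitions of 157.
80630964769

p(n) counts ways to write n as a sum of positive integers (order ignored).
Euler's pentagonal recurrence: p(k) = p(k-1) + p(k-2) - p(k-5) - p(k-7) + p(k-12) + p(k-15) - ... (offsets j(3j∓1)/2, signs ++--, p(0)=1, p(<0)=0).
DP table for k = 0..156: p(0)=1, p(1)=1, p(2)=2, p(3)=3, p(4)=5, p(5)=7, p(6)=11, p(7)=15, p(8)=22, p(9)=30, p(10)=42, p(11)=56, p(12)=77, p(13)=101, p(14)=135, p(15)=176, p(16)=231, p(17)=297, p(18)=385, p(19)=490, p(20)=627, p(21)=792, p(22)=1002, p(23)=1255, p(24)=1575, p(25)=1958, p(26)=2436, p(27)=3010, p(28)=3718, p(29)=4565, p(30)=5604, p(31)=6842, p(32)=8349, p(33)=10143, p(34)=12310, p(35)=14883, p(36)=17977, p(37)=21637, p(38)=26015, p(39)=31185, p(40)=37338, p(41)=44583, p(42)=53174, p(43)=63261, p(44)=75175, p(45)=89134, p(46)=105558, p(47)=124754, p(48)=147273, p(49)=173525, p(50)=204226, p(51)=239943, p(52)=281589, p(53)=329931, p(54)=386155, p(55)=451276, p(56)=526823, p(57)=614154, p(58)=715220, p(59)=831820, p(60)=966467, p(61)=1121505, p(62)=1300156, p(63)=1505499, p(64)=1741630, p(65)=2012558, p(66)=2323520, p(67)=2679689, p(68)=3087735, p(69)=3554345, p(70)=4087968, p(71)=4697205, p(72)=5392783, p(73)=6185689, p(74)=7089500, p(75)=8118264, p(76)=9289091, p(77)=10619863, p(78)=12132164, p(79)=13848650, p(80)=15796476, p(81)=18004327, p(82)=20506255, p(83)=23338469, p(84)=26543660, p(85)=30167357, p(86)=34262962, p(87)=38887673, p(88)=44108109, p(89)=49995925, p(90)=56634173, p(91)=64112359, p(92)=72533807, p(93)=82010177, p(94)=92669720, p(95)=104651419, p(96)=118114304, p(97)=133230930, p(98)=150198136, p(99)=169229875, p(100)=190569292, p(101)=214481126, p(102)=241265379, p(103)=271248950, p(104)=304801365, p(105)=342325709, p(106)=384276336, p(107)=431149389, p(108)=483502844, p(109)=541946240, p(110)=607163746, p(111)=679903203, p(112)=761002156, p(113)=851376628, p(114)=952050665, p(115)=1064144451, p(116)=1188908248, p(117)=1327710076, p(118)=1482074143, p(119)=1653668665, p(120)=1844349560, p(121)=2056148051, p(122)=2291320912, p(123)=2552338241, p(124)=2841940500, p(125)=3163127352, p(126)=3519222692, p(127)=3913864295, p(128)=4351078600, p(129)=4835271870, p(130)=5371315400, p(131)=5964539504, p(132)=6620830889, p(133)=7346629512, p(134)=8149040695, p(135)=9035836076, p(136)=10015581680, p(137)=11097645016, p(138)=12292341831, p(139)=13610949895, p(140)=15065878135, p(141)=16670689208, p(142)=18440293320, p(143)=20390982757, p(144)=22540654445, p(145)=24908858009, p(146)=27517052599, p(147)=30388671978, p(148)=33549419497, p(149)=37027355200, p(150)=40853235313, p(151)=45060624582, p(152)=49686288421, p(153)=54770336324, p(154)=60356673280, p(155)=66493182097, p(156)=73232243759.
Final step: p(157) = p(156) + p(155) - p(152) - p(150) + p(145) + p(142) - p(135) - p(131) + p(122) + p(117) - p(106) - p(100) + p(87) + p(80) - p(65) - p(57) + p(40) + p(31) - p(12) - p(2)
= 73232243759 + 66493182097 - 49686288421 - 40853235313 + 24908858009 + 18440293320 - 9035836076 - 5964539504 + 2291320912 + 1327710076 - 384276336 - 190569292 + 38887673 + 15796476 - 2012558 - 614154 + 37338 + 6842 - 77 - 2
= 80630964769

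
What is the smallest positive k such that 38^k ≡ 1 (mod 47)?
46

47 is prime, so ord(38) divides φ(47) = 46.
Divisors of 46: 1, 2, 23, 46.
Repeated squaring: 38^1 ≡ 38, 38^2 ≡ 34, 38^4 ≡ 28, 38^8 ≡ 32, 38^16 ≡ 37, 38^32 ≡ 6 (mod 47).
Test 38^d mod 47 for each divisor d in increasing order:
38^1 ≡ 38
38^2 ≡ 34
38^23 = 38^16·38^4·38^2·38^1 ≡ 46
38^46 = 38^32·38^8·38^4·38^2 ≡ 1  ← first divisor giving 1
The order is 46.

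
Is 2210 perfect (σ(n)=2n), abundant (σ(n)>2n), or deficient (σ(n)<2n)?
abundant

Proper divisors of 2210: sum = 1 + 2 + 5 + 10 + 13 + 17 + 26 + 34 + 65 + 85 + 130 + 170 + 221 + 442 + 1105 = 2326
Since 2326 > 2210, 2210 is abundant.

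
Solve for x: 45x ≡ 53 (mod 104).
x ≡ 89 (mod 104)

gcd(45, 104) = 1, which divides 53, so solutions exist.
Find 45^(-1) mod 104 by the extended Euclidean algorithm:
104 = 2 × 45 + 14  ⟹  14 = (1)·104 + (-2)·45
45 = 3 × 14 + 3  ⟹  3 = (-3)·104 + (7)·45
14 = 4 × 3 + 2  ⟹  2 = (13)·104 + (-30)·45
3 = 1 × 2 + 1  ⟹  1 = (-16)·104 + (37)·45
So (37)·45 ≡ 1 (mod 104), i.e. 45^(-1) ≡ 37 (mod 104).
x ≡ 37 × 53 = 1961 ≡ 89 (mod 104).
Check: 45 × 89 = 4005 ≡ 53 (mod 104).
Unique solution: x ≡ 89 (mod 104)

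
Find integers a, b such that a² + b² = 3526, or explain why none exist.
Not possible

Factorization: 3526 = 2 × 41 × 43
By Fermat: n is sum of two squares iff every prime p ≡ 3 (mod 4) appears to even power.
Prime(s) ≡ 3 (mod 4) with odd exponent: [(43, 1)]
Therefore 3526 cannot be expressed as a² + b².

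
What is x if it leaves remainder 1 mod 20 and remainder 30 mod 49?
961

Using Chinese Remainder Theorem:
M = 20 × 49 = 980
M1 = 49, M2 = 20
y1 = 49^(-1) mod 20 = 9
y2 = 20^(-1) mod 49 = 27
x = (1×49×9 + 30×20×27) mod 980 = 961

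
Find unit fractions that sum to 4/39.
1/10 + 1/390

Greedy algorithm:
4/39: ceiling(39/4) = 10, use 1/10
1/390: ceiling(390/1) = 390, use 1/390
Result: 4/39 = 1/10 + 1/390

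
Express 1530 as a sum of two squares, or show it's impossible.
3² + 39² (a=3, b=39)

Factorization: 1530 = 2 × 3^2 × 5 × 17
By Fermat: n is sum of two squares iff every prime p ≡ 3 (mod 4) appears to even power.
All primes ≡ 3 (mod 4) appear to even power.
Search a = 0, 1, 2, … for 1530 - a² a perfect square: first hit at a = 3: 1530 - 9 = 1521 = 39².
1530 = 3² + 39² = 9 + 1521 ✓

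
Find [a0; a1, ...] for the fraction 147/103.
[1; 2, 2, 1, 14]

Euclidean algorithm steps:
147 = 1 × 103 + 44
103 = 2 × 44 + 15
44 = 2 × 15 + 14
15 = 1 × 14 + 1
14 = 14 × 1 + 0
Continued fraction: [1; 2, 2, 1, 14]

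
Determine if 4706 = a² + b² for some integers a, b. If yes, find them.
35² + 59² (a=35, b=59)

Factorization: 4706 = 2 × 13 × 181
By Fermat: n is sum of two squares iff every prime p ≡ 3 (mod 4) appears to even power.
All primes ≡ 3 (mod 4) appear to even power.
Search a = 0, 1, 2, … for 4706 - a² a perfect square: first hit at a = 35: 4706 - 1225 = 3481 = 59².
4706 = 35² + 59² = 1225 + 3481 ✓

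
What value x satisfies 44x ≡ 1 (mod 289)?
46

gcd(44, 289) = 1, so the inverse exists.
Extended Euclidean algorithm on (289, 44):
289 = 6 × 44 + 25  ⟹  25 = (1)·289 + (-6)·44
44 = 1 × 25 + 19  ⟹  19 = (-1)·289 + (7)·44
25 = 1 × 19 + 6  ⟹  6 = (2)·289 + (-13)·44
19 = 3 × 6 + 1  ⟹  1 = (-7)·289 + (46)·44
So (46)·44 ≡ 1 (mod 289), i.e. 44^(-1) ≡ 46 (mod 289).
Check: 44 × 46 = 2024 ≡ 1 (mod 289)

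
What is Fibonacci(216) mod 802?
586

Matrix identity: Q^n = [[F_(n+1), F_n], [F_n, F_(n-1)]] with Q = [[1,1],[1,0]].
n = 216 = 11011000₂. Square-and-multiply, entries mod 802:
Q^1 = [[1,1],[1,0]]
Q^3 = (Q^1)²·Q = [[3,2],[2,1]]
Q^6 = (Q^3)² = [[13,8],[8,5]]
Q^13 = (Q^6)²·Q = [[377,233],[233,144]]
Q^27 = (Q^13)²·Q = [[219,730],[730,291]]
Q^54 = (Q^27)² = [[213,172],[172,41]]
Q^108 = (Q^54)² = [[367,380],[380,789]]
Q^216 = (Q^108)² = [[795,586],[586,209]]
F_216 mod 802 = Q^216[0][1] = 586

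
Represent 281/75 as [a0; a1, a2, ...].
[3; 1, 2, 1, 18]

Euclidean algorithm steps:
281 = 3 × 75 + 56
75 = 1 × 56 + 19
56 = 2 × 19 + 18
19 = 1 × 18 + 1
18 = 18 × 1 + 0
Continued fraction: [3; 1, 2, 1, 18]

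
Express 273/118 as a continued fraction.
[2; 3, 5, 3, 2]

Euclidean algorithm steps:
273 = 2 × 118 + 37
118 = 3 × 37 + 7
37 = 5 × 7 + 2
7 = 3 × 2 + 1
2 = 2 × 1 + 0
Continued fraction: [2; 3, 5, 3, 2]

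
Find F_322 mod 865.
226

Matrix identity: Q^n = [[F_(n+1), F_n], [F_n, F_(n-1)]] with Q = [[1,1],[1,0]].
n = 322 = 101000010₂. Square-and-multiply, entries mod 865:
Q^1 = [[1,1],[1,0]]
Q^2 = (Q^1)² = [[2,1],[1,1]]
Q^5 = (Q^2)²·Q = [[8,5],[5,3]]
Q^10 = (Q^5)² = [[89,55],[55,34]]
Q^20 = (Q^10)² = [[566,710],[710,721]]
Q^40 = (Q^20)² = [[111,330],[330,646]]
Q^80 = (Q^40)² = [[121,690],[690,296]]
Q^161 = (Q^80)²·Q = [[836,286],[286,550]]
Q^322 = (Q^161)² = [[462,226],[226,236]]
F_322 mod 865 = Q^322[0][1] = 226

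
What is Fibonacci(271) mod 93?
1

Matrix identity: Q^n = [[F_(n+1), F_n], [F_n, F_(n-1)]] with Q = [[1,1],[1,0]].
n = 271 = 100001111₂. Square-and-multiply, entries mod 93:
Q^1 = [[1,1],[1,0]]
Q^2 = (Q^1)² = [[2,1],[1,1]]
Q^4 = (Q^2)² = [[5,3],[3,2]]
Q^8 = (Q^4)² = [[34,21],[21,13]]
Q^16 = (Q^8)² = [[16,57],[57,52]]
Q^33 = (Q^16)²·Q = [[34,64],[64,63]]
Q^67 = (Q^33)²·Q = [[21,44],[44,70]]
Q^135 = (Q^67)²·Q = [[57,52],[52,5]]
Q^271 = (Q^135)²·Q = [[63,1],[1,62]]
F_271 mod 93 = Q^271[0][1] = 1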